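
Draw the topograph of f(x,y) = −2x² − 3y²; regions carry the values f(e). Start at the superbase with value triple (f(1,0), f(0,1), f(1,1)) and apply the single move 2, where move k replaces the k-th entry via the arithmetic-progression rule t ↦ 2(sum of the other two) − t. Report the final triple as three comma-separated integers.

start (-2,-3,-5) = (f(1,0),f(0,1),f(1,1))
replace slot 2: 2·((-2)+(-5)) − (-3) = -11 → (-2,-11,-5)

-2,-11,-5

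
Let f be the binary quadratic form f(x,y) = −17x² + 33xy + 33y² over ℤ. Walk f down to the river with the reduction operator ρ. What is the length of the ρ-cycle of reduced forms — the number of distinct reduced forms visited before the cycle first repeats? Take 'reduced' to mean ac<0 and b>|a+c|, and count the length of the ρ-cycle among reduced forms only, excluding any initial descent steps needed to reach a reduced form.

D = 3333, ⌊√D⌋ = 57
river: ρ → (33,33,-17)
river: ρ → (-17,35,31)
river: ρ → (31,27,-21)
river: ρ → (-21,57,1)
river: ρ → (1,57,-21)
river: ρ → (-21,27,31)
river: ρ → (31,35,-17)
river: ρ → (-17,33,33)
ρ-cycle length = 8 (tail of 0 descent steps not counted)

8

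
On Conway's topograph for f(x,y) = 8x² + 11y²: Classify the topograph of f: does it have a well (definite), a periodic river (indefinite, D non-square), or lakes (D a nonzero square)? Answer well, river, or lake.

D = b²−4ac = 0² − 4·8·11 = -352
D < 0 ⇒ definite ⇒ every region one sign ⇒ single well

well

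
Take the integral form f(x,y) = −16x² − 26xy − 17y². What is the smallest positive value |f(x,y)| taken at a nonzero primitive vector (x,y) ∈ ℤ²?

translate: b→-6 (≡26 mod 32), so (16,26,17)→(16,-6,7)
flip: (16,-6,7)→(7,6,16)
reduced (well bottom): (7,6,16) with a≤c, −a<b≤a
well minimum |f| = |-7| = 7 (negative-definite)

7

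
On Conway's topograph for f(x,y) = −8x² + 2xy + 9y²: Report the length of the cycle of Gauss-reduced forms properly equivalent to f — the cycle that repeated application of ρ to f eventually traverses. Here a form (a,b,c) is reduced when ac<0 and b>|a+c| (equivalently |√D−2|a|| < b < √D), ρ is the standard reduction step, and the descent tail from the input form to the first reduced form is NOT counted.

D = 292, ⌊√D⌋ = 17
river: ρ → (9,16,-1)
river: ρ → (-1,16,9)
river: ρ → (9,2,-8)
river: ρ → (-8,14,3)
river: ρ → (3,16,-3)
river: ρ → (-3,14,8)
river: ρ → (8,2,-9)
river: ρ → (-9,16,1)
river: ρ → (1,16,-9)
river: ρ → (-9,2,8)
river: ρ → (8,14,-3)
river: ρ → (-3,16,3)
river: ρ → (3,14,-8)
river: ρ → (-8,2,9)
ρ-cycle length = 14 (tail of 0 descent steps not counted)

14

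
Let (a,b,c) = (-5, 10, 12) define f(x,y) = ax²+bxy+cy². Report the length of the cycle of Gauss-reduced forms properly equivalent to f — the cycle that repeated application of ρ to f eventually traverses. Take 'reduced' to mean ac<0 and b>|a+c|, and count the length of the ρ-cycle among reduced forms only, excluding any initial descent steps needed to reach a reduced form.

D = 340, ⌊√D⌋ = 18
river: ρ → (12,14,-3)
river: ρ → (-3,16,7)
river: ρ → (7,12,-7)
river: ρ → (-7,16,3)
river: ρ → (3,14,-12)
river: ρ → (-12,10,5)
river: ρ → (5,10,-12)
river: ρ → (-12,14,3)
river: ρ → (3,16,-7)
river: ρ → (-7,12,7)
river: ρ → (7,16,-3)
river: ρ → (-3,14,12)
river: ρ → (12,10,-5)
river: ρ → (-5,10,12)
ρ-cycle length = 14 (tail of 0 descent steps not counted)

14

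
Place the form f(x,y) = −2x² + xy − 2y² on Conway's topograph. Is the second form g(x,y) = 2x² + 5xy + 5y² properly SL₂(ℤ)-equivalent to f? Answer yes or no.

D₁ = -15, D₂ = -15
f is negative-definite; reduce −f:
−f: flip: (2,-1,2)→(2,1,2)
−f: reduced (well bottom): (2,1,2) with a≤c, −a<b≤a
flip sign back: reduced form of f is (-2,-1,-2)
g: translate: b→1 (≡5 mod 4), so (2,5,5)→(2,1,2)
g: reduced (well bottom): (2,1,2) with a≤c, −a<b≤a
reduced forms (-2, -1, -2) vs (2, 1, 2) ⇒ inequivalent

no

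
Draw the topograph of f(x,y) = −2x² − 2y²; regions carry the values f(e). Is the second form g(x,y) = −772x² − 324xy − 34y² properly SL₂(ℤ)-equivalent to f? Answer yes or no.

D₁ = -16, D₂ = -16
f is negative-definite; reduce −f:
−f: reduced (well bottom): (2,0,2) with a≤c, −a<b≤a
flip sign back: reduced form of f is (-2,0,-2)
g is negative-definite; reduce −g:
−g: flip: (772,324,34)→(34,-324,772)
−g: translate: b→16 (≡-324 mod 68), so (34,-324,772)→(34,16,2)
−g: flip: (34,16,2)→(2,-16,34)
−g: translate: b→0 (≡-16 mod 4), so (2,-16,34)→(2,0,2)
−g: reduced (well bottom): (2,0,2) with a≤c, −a<b≤a
flip sign back: reduced form of g is (-2,0,-2)
reduced forms (-2, 0, -2) vs (-2, 0, -2) ⇒ equivalent

yes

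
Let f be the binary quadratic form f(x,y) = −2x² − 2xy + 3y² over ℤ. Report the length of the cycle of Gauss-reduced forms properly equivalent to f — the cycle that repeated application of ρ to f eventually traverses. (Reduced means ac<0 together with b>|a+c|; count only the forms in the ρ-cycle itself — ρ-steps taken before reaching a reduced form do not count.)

D = 28, ⌊√D⌋ = 5
descent: ρ → (3,2,-2)  [lands on river]
river: ρ → (-2,2,3)
river: ρ → (3,4,-1)
river: ρ → (-1,4,3)
ρ-cycle length = 4 (tail of 1 descent step not counted)

4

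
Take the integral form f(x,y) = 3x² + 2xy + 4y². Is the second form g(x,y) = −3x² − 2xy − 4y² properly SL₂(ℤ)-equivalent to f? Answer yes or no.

D₁ = -44, D₂ = -44
f: reduced (well bottom): (3,2,4) with a≤c, −a<b≤a
g is negative-definite; reduce −g:
−g: reduced (well bottom): (3,2,4) with a≤c, −a<b≤a
flip sign back: reduced form of g is (-3,-2,-4)
reduced forms (3, 2, 4) vs (-3, -2, -4) ⇒ inequivalent

no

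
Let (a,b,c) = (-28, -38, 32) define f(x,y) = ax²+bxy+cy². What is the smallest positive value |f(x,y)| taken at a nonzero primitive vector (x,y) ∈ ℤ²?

descent: ρ → (32,38,-28)  [lands on river]
river: ρ → (-28,18,42)
river: ρ → (42,66,-4)
river: ρ → (-4,70,8)
river: ρ → (8,58,-52)
river: ρ → (-52,46,14)
river: ρ → (14,66,-12)
river: ρ → (-12,54,44)
river: ρ → (44,34,-22)
river: ρ → (-22,54,24)
river: ρ → (24,42,-34)
river: ρ → (-34,26,32)
closes: descent 1, river 12
min |a| on river = 4

4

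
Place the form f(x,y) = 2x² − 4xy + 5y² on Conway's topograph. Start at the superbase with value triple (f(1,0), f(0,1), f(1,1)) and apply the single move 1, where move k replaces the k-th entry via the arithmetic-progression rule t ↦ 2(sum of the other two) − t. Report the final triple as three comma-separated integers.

start (2,5,3) = (f(1,0),f(0,1),f(1,1))
replace slot 1: 2·(5+3) − 2 = 14 → (14,5,3)

14,5,3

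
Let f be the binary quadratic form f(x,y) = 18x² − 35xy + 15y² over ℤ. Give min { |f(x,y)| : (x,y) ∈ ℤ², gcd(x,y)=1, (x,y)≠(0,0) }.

descent: ρ → (15,5,-2)
descent: ρ → (-2,11,3)  [lands on river]
river: ρ → (3,7,-8)
river: ρ → (-8,9,2)
river: ρ → (2,11,-3)
river: ρ → (-3,7,8)
river: ρ → (8,9,-2)
closes: descent 2, river 6
min |a| on river = 2

2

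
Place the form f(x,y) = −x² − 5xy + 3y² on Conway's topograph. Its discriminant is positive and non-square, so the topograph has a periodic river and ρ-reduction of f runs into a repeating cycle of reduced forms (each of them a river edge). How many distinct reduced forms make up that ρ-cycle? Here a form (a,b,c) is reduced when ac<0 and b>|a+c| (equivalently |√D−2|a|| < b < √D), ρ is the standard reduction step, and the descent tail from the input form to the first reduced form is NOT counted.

D = 37, ⌊√D⌋ = 6
descent: ρ → (3,5,-1)  [lands on river]
river: ρ → (-1,5,3)
river: ρ → (3,1,-3)
river: ρ → (-3,5,1)
river: ρ → (1,5,-3)
river: ρ → (-3,1,3)
ρ-cycle length = 6 (tail of 1 descent step not counted)

6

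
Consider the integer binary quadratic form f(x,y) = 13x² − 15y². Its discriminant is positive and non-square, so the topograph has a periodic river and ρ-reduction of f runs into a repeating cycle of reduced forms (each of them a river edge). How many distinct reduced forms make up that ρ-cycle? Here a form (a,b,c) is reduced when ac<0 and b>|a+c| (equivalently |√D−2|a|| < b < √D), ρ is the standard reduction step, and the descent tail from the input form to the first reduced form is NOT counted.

D = 780, ⌊√D⌋ = 27
descent: ρ → (-15,0,13)
descent: ρ → (13,26,-2)  [lands on river]
river: ρ → (-2,26,13)
ρ-cycle length = 2 (tail of 2 descent steps not counted)

2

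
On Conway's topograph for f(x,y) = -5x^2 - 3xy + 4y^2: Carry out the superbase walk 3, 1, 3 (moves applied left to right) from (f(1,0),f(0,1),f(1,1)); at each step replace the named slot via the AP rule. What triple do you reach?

start (-5,4,-4) = (f(1,0),f(0,1),f(1,1))
replace slot 3: 2·((-5)+4) − (-4) = 2 → (-5,4,2)
replace slot 1: 2·(4+2) − (-5) = 17 → (17,4,2)
replace slot 3: 2·(17+4) − 2 = 40 → (17,4,40)

17,4,40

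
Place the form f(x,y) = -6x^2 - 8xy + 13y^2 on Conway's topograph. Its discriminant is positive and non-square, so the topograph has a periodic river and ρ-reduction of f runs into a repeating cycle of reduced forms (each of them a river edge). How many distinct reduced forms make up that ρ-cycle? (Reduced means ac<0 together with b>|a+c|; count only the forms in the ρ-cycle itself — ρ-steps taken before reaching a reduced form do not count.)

D = 376, ⌊√D⌋ = 19
descent: ρ → (13,8,-6)  [lands on river]
river: ρ → (-6,16,5)
river: ρ → (5,14,-9)
river: ρ → (-9,4,10)
river: ρ → (10,16,-3)
river: ρ → (-3,14,15)
river: ρ → (15,16,-2)
river: ρ → (-2,16,15)
river: ρ → (15,14,-3)
river: ρ → (-3,16,10)
river: ρ → (10,4,-9)
river: ρ → (-9,14,5)
river: ρ → (5,16,-6)
river: ρ → (-6,8,13)
river: ρ → (13,18,-1)
river: ρ → (-1,18,13)
ρ-cycle length = 16 (tail of 1 descent step not counted)

16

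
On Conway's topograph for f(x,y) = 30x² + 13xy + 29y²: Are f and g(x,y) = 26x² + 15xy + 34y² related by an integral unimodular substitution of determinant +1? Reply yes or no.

D₁ = -3311, D₂ = -3311
f: flip: (30,13,29)→(29,-13,30)
f: reduced (well bottom): (29,-13,30) with a≤c, −a<b≤a
g: reduced (well bottom): (26,15,34) with a≤c, −a<b≤a
reduced forms (29, -13, 30) vs (26, 15, 34) ⇒ inequivalent

no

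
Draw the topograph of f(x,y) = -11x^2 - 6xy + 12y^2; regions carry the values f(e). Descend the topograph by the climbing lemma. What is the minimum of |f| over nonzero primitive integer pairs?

descent: ρ → (12,6,-11)  [lands on river]
river: ρ → (-11,16,7)
river: ρ → (7,12,-15)
river: ρ → (-15,18,4)
river: ρ → (4,22,-5)
river: ρ → (-5,18,12)
closes: descent 1, river 6
min |a| on river = 4

4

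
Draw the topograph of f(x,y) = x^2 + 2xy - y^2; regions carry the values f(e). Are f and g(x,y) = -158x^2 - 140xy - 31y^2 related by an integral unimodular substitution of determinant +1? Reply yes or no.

D₁ = 8, D₂ = 8
river cycle of f (length 2): (-1, 2, 1), (1, 2, -1)
river cycle of g (length 2): (1, 2, -1), (-1, 2, 1)
cycles coincide ⇒ equivalent

yes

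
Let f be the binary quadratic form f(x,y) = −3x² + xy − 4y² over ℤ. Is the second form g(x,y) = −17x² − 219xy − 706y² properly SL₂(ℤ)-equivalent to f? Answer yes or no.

D₁ = -47, D₂ = -47
f is negative-definite; reduce −f:
−f: reduced (well bottom): (3,-1,4) with a≤c, −a<b≤a
flip sign back: reduced form of f is (-3,1,-4)
g is negative-definite; reduce −g:
−g: translate: b→15 (≡219 mod 34), so (17,219,706)→(17,15,4)
−g: flip: (17,15,4)→(4,-15,17)
−g: translate: b→1 (≡-15 mod 8), so (4,-15,17)→(4,1,3)
−g: flip: (4,1,3)→(3,-1,4)
−g: reduced (well bottom): (3,-1,4) with a≤c, −a<b≤a
flip sign back: reduced form of g is (-3,1,-4)
reduced forms (-3, 1, -4) vs (-3, 1, -4) ⇒ equivalent

yes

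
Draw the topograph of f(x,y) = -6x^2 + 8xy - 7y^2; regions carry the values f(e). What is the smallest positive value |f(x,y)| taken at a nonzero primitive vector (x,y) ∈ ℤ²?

translate: b→4 (≡-8 mod 12), so (6,-8,7)→(6,4,5)
flip: (6,4,5)→(5,-4,6)
reduced (well bottom): (5,-4,6) with a≤c, −a<b≤a
well minimum |f| = |-5| = 5 (negative-definite)

5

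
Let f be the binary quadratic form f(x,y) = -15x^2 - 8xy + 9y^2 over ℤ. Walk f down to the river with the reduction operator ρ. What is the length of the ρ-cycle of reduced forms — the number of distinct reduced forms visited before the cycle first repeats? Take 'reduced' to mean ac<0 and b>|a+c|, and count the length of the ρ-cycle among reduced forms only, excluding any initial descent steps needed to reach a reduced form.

D = 604, ⌊√D⌋ = 24
descent: ρ → (9,8,-15)  [lands on river]
river: ρ → (-15,22,2)
river: ρ → (2,22,-15)
river: ρ → (-15,8,9)
river: ρ → (9,10,-14)
river: ρ → (-14,18,5)
river: ρ → (5,22,-6)
river: ρ → (-6,14,17)
river: ρ → (17,20,-3)
river: ρ → (-3,22,10)
river: ρ → (10,18,-7)
river: ρ → (-7,24,1)
river: ρ → (1,24,-7)
river: ρ → (-7,18,10)
river: ρ → (10,22,-3)
river: ρ → (-3,20,17)
river: ρ → (17,14,-6)
river: ρ → (-6,22,5)
river: ρ → (5,18,-14)
river: ρ → (-14,10,9)
ρ-cycle length = 20 (tail of 1 descent step not counted)

20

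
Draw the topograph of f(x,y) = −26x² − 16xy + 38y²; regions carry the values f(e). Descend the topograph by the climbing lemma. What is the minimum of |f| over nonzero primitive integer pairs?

descent: ρ → (38,16,-26)  [lands on river]
river: ρ → (-26,36,28)
river: ρ → (28,20,-34)
river: ρ → (-34,48,14)
river: ρ → (14,64,-2)
river: ρ → (-2,64,14)
river: ρ → (14,48,-34)
river: ρ → (-34,20,28)
river: ρ → (28,36,-26)
river: ρ → (-26,16,38)
river: ρ → (38,60,-4)
river: ρ → (-4,60,38)
closes: descent 1, river 12
min |a| on river = 2

2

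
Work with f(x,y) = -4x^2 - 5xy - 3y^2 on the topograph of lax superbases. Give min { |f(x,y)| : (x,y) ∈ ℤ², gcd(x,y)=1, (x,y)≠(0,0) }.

translate: b→-3 (≡5 mod 8), so (4,5,3)→(4,-3,2)
flip: (4,-3,2)→(2,3,4)
translate: b→-1 (≡3 mod 4), so (2,3,4)→(2,-1,3)
reduced (well bottom): (2,-1,3) with a≤c, −a<b≤a
well minimum |f| = |-2| = 2 (negative-definite)

2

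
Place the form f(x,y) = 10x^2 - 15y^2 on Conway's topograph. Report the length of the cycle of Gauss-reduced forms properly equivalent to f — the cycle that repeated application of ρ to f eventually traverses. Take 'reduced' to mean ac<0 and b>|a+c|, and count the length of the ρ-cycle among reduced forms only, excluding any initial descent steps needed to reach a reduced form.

D = 600, ⌊√D⌋ = 24
descent: ρ → (-15,0,10)
descent: ρ → (10,20,-5)  [lands on river]
river: ρ → (-5,20,10)
ρ-cycle length = 2 (tail of 2 descent steps not counted)

2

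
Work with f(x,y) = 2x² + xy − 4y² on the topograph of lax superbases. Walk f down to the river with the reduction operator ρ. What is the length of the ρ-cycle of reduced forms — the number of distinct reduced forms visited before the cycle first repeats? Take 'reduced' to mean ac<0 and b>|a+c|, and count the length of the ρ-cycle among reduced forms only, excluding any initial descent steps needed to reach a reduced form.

D = 33, ⌊√D⌋ = 5
descent: ρ → (-4,-1,2)
descent: ρ → (2,5,-1)  [lands on river]
river: ρ → (-1,5,2)
river: ρ → (2,3,-3)
river: ρ → (-3,3,2)
ρ-cycle length = 4 (tail of 2 descent steps not counted)

4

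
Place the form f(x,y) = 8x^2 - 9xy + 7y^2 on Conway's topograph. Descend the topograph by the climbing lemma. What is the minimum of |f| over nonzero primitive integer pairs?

translate: b→7 (≡-9 mod 16), so (8,-9,7)→(8,7,6)
flip: (8,7,6)→(6,-7,8)
translate: b→5 (≡-7 mod 12), so (6,-7,8)→(6,5,7)
reduced (well bottom): (6,5,7) with a≤c, −a<b≤a
well minimum = a = 6

6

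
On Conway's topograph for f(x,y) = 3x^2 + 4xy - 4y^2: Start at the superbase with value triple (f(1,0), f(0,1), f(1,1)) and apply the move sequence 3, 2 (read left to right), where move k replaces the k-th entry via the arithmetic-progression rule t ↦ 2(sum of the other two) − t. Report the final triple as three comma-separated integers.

start (3,-4,3) = (f(1,0),f(0,1),f(1,1))
replace slot 3: 2·(3+(-4)) − 3 = -5 → (3,-4,-5)
replace slot 2: 2·(3+(-5)) − (-4) = 0 → (3,0,-5)

3,0,-5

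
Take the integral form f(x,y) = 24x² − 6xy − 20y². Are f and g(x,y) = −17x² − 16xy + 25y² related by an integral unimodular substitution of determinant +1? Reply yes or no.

D₁ = 1956, D₂ = 1956
river cycle of f (length 22): (-20, 6, 24), (24, 42, -2), (-2, 42, 24), (24, 6, -20), (-20, 34, 10), (10, 26, -32), (-32, 38, 4), (4, 42, -12), (-12, 30, 22), (22, 14, -20), … (12 more)
river cycle of g (length 22): (25, 16, -17), (-17, 18, 24), (24, 30, -11), (-11, 36, 15), (15, 24, -23), (-23, 22, 16), (16, 42, -3), (-3, 42, 16), (16, 22, -23), (-23, 24, 15), … (12 more)
cycles differ ⇒ inequivalent

no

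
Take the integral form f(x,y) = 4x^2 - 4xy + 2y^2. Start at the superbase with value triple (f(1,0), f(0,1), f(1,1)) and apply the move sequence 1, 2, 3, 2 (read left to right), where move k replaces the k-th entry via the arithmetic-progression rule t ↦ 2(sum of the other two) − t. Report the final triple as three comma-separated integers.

start (4,2,2) = (f(1,0),f(0,1),f(1,1))
replace slot 1: 2·(2+2) − 4 = 4 → (4,2,2)
replace slot 2: 2·(4+2) − 2 = 10 → (4,10,2)
replace slot 3: 2·(4+10) − 2 = 26 → (4,10,26)
replace slot 2: 2·(4+26) − 10 = 50 → (4,50,26)

4,50,26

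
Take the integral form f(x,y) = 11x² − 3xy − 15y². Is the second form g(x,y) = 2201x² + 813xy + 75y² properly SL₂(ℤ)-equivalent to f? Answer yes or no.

D₁ = 669, D₂ = 669
river cycle of f (length 10): (11, 19, -7), (-7, 23, 5), (5, 17, -19), (-19, 21, 3), (3, 21, -19), (-19, 17, 5), (5, 23, -7), (-7, 19, 11), (11, 25, -1), (-1, 25, 11)
river cycle of g (length 10): (11, 19, -7), (-7, 23, 5), (5, 17, -19), (-19, 21, 3), (3, 21, -19), (-19, 17, 5), (5, 23, -7), (-7, 19, 11), (11, 25, -1), (-1, 25, 11)
cycles coincide ⇒ equivalent

yes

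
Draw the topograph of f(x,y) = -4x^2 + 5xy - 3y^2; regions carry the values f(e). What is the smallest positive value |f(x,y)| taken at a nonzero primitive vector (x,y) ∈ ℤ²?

translate: b→3 (≡-5 mod 8), so (4,-5,3)→(4,3,2)
flip: (4,3,2)→(2,-3,4)
translate: b→1 (≡-3 mod 4), so (2,-3,4)→(2,1,3)
reduced (well bottom): (2,1,3) with a≤c, −a<b≤a
well minimum |f| = |-2| = 2 (negative-definite)

2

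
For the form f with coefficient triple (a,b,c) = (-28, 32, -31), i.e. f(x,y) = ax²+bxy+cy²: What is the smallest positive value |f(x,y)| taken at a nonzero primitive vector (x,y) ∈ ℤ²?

translate: b→24 (≡-32 mod 56), so (28,-32,31)→(28,24,27)
flip: (28,24,27)→(27,-24,28)
reduced (well bottom): (27,-24,28) with a≤c, −a<b≤a
well minimum |f| = |-27| = 27 (negative-definite)

27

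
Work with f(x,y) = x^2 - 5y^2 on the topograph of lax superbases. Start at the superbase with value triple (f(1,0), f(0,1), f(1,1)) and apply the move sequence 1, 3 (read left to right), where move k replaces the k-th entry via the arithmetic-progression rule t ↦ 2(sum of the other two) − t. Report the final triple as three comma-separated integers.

start (1,-5,-4) = (f(1,0),f(0,1),f(1,1))
replace slot 1: 2·((-5)+(-4)) − 1 = -19 → (-19,-5,-4)
replace slot 3: 2·((-19)+(-5)) − (-4) = -44 → (-19,-5,-44)

-19,-5,-44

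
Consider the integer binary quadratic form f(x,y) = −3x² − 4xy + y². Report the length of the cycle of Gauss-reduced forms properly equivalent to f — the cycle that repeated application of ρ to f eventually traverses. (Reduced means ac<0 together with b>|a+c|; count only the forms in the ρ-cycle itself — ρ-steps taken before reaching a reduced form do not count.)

D = 28, ⌊√D⌋ = 5
descent: ρ → (1,4,-3)  [lands on river]
river: ρ → (-3,2,2)
river: ρ → (2,2,-3)
river: ρ → (-3,4,1)
ρ-cycle length = 4 (tail of 1 descent step not counted)

4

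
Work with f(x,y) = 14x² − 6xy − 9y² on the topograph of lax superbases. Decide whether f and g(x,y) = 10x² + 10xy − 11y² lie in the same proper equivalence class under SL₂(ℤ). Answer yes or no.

D₁ = 540, D₂ = 540
river cycle of f (length 8): (-9, 6, 14), (14, 22, -1), (-1, 22, 14), (14, 6, -9), (-9, 12, 11), (11, 10, -10), (-10, 10, 11), (11, 12, -9)
river cycle of g (length 8): (-11, 12, 9), (9, 6, -14), (-14, 22, 1), (1, 22, -14), (-14, 6, 9), (9, 12, -11), (-11, 10, 10), (10, 10, -11)
cycles differ ⇒ inequivalent

no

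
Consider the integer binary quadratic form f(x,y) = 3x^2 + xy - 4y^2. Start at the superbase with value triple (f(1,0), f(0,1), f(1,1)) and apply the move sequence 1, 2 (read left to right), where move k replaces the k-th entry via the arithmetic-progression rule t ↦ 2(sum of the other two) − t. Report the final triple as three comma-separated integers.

start (3,-4,0) = (f(1,0),f(0,1),f(1,1))
replace slot 1: 2·((-4)+0) − 3 = -11 → (-11,-4,0)
replace slot 2: 2·((-11)+0) − (-4) = -18 → (-11,-18,0)

-11,-18,0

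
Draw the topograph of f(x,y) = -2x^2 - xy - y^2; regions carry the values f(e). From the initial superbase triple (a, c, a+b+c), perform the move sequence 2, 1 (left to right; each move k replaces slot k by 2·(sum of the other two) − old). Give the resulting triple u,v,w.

start (-2,-1,-4) = (f(1,0),f(0,1),f(1,1))
replace slot 2: 2·((-2)+(-4)) − (-1) = -11 → (-2,-11,-4)
replace slot 1: 2·((-11)+(-4)) − (-2) = -28 → (-28,-11,-4)

-28,-11,-4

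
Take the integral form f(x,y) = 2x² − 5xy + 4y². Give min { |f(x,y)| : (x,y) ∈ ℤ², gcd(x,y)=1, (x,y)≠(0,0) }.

translate: b→-1 (≡-5 mod 4), so (2,-5,4)→(2,-1,1)
flip: (2,-1,1)→(1,1,2)
reduced (well bottom): (1,1,2) with a≤c, −a<b≤a
well minimum = a = 1

1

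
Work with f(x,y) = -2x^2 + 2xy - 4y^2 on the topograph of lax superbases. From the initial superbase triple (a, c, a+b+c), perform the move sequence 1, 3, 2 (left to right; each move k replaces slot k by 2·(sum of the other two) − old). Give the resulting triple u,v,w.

start (-2,-4,-4) = (f(1,0),f(0,1),f(1,1))
replace slot 1: 2·((-4)+(-4)) − (-2) = -14 → (-14,-4,-4)
replace slot 3: 2·((-14)+(-4)) − (-4) = -32 → (-14,-4,-32)
replace slot 2: 2·((-14)+(-32)) − (-4) = -88 → (-14,-88,-32)

-14,-88,-32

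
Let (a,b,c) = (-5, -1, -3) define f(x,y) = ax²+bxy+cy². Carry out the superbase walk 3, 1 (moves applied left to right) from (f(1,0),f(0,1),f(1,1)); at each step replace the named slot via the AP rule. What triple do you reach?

start (-5,-3,-9) = (f(1,0),f(0,1),f(1,1))
replace slot 3: 2·((-5)+(-3)) − (-9) = -7 → (-5,-3,-7)
replace slot 1: 2·((-3)+(-7)) − (-5) = -15 → (-15,-3,-7)

-15,-3,-7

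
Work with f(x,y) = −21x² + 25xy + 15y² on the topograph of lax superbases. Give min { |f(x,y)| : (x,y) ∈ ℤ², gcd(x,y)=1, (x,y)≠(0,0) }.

river: ρ → (15,35,-11)
river: ρ → (-11,31,21)
river: ρ → (21,11,-21)
river: ρ → (-21,31,11)
river: ρ → (11,35,-15)
river: ρ → (-15,25,21)
river: ρ → (21,17,-19)
river: ρ → (-19,21,19)
river: ρ → (19,17,-21)
river: ρ → (-21,25,15)
closes: descent 0, river 10
min |a| on river = 11

11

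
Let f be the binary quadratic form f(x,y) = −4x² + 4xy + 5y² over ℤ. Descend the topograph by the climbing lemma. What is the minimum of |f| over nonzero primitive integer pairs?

river: ρ → (5,6,-3)
river: ρ → (-3,6,5)
river: ρ → (5,4,-4)
river: ρ → (-4,4,5)
closes: descent 0, river 4
min |a| on river = 3

3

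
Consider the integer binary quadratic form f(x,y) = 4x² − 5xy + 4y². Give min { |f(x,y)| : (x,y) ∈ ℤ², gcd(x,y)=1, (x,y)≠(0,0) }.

translate: b→3 (≡-5 mod 8), so (4,-5,4)→(4,3,3)
flip: (4,3,3)→(3,-3,4)
translate: b→3 (≡-3 mod 6), so (3,-3,4)→(3,3,4)
reduced (well bottom): (3,3,4) with a≤c, −a<b≤a
well minimum = a = 3

3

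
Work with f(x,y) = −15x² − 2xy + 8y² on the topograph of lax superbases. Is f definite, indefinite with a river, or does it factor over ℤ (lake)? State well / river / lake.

D = b²−4ac = (-2)² − 4·(-15)·8 = 484
D = 22² is a perfect square ⇒ form factors over ℤ ⇒ lakes

lake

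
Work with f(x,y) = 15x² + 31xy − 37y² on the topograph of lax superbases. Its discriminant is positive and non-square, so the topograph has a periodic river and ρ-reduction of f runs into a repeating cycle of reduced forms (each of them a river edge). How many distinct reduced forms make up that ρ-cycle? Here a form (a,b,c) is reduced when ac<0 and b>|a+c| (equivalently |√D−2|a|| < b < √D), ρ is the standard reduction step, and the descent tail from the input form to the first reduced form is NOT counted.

D = 3181, ⌊√D⌋ = 56
river: ρ → (-37,43,9)
river: ρ → (9,47,-27)
river: ρ → (-27,7,29)
river: ρ → (29,51,-5)
river: ρ → (-5,49,39)
river: ρ → (39,29,-15)
river: ρ → (-15,31,37)
river: ρ → (37,43,-9)
river: ρ → (-9,47,27)
river: ρ → (27,7,-29)
river: ρ → (-29,51,5)
river: ρ → (5,49,-39)
river: ρ → (-39,29,15)
river: ρ → (15,31,-37)
ρ-cycle length = 14 (tail of 0 descent steps not counted)

14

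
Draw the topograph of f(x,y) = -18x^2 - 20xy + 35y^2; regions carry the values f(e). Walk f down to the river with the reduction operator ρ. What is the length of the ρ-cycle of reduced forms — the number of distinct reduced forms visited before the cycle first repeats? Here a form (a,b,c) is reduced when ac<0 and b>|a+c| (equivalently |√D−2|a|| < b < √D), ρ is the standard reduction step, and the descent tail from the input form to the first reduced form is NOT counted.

D = 2920, ⌊√D⌋ = 54
descent: ρ → (35,20,-18)  [lands on river]
river: ρ → (-18,52,3)
river: ρ → (3,50,-35)
river: ρ → (-35,20,18)
river: ρ → (18,52,-3)
river: ρ → (-3,50,35)
ρ-cycle length = 6 (tail of 1 descent step not counted)

6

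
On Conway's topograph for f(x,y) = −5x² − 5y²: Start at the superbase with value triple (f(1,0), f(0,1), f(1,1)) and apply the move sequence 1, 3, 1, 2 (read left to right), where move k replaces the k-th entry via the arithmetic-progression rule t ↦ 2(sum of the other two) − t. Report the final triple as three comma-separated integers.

start (-5,-5,-10) = (f(1,0),f(0,1),f(1,1))
replace slot 1: 2·((-5)+(-10)) − (-5) = -25 → (-25,-5,-10)
replace slot 3: 2·((-25)+(-5)) − (-10) = -50 → (-25,-5,-50)
replace slot 1: 2·((-5)+(-50)) − (-25) = -85 → (-85,-5,-50)
replace slot 2: 2·((-85)+(-50)) − (-5) = -265 → (-85,-265,-50)

-85,-265,-50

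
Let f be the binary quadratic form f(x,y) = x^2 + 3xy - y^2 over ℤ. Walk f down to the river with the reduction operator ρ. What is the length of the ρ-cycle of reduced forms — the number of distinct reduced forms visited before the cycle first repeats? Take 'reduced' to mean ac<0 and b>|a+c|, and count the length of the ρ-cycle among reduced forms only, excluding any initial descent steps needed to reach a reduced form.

D = 13, ⌊√D⌋ = 3
river: ρ → (-1,3,1)
river: ρ → (1,3,-1)
ρ-cycle length = 2 (tail of 0 descent steps not counted)

2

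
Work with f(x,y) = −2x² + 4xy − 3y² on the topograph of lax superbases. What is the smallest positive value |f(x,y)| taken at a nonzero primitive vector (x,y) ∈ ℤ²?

translate: b→0 (≡-4 mod 4), so (2,-4,3)→(2,0,1)
flip: (2,0,1)→(1,0,2)
reduced (well bottom): (1,0,2) with a≤c, −a<b≤a
well minimum |f| = |-1| = 1 (negative-definite)

1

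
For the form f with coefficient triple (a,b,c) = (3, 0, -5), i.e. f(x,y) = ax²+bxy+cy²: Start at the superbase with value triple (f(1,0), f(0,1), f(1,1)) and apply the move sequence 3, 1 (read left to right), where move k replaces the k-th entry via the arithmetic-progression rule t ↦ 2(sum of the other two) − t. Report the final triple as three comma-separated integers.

start (3,-5,-2) = (f(1,0),f(0,1),f(1,1))
replace slot 3: 2·(3+(-5)) − (-2) = -2 → (3,-5,-2)
replace slot 1: 2·((-5)+(-2)) − 3 = -17 → (-17,-5,-2)

-17,-5,-2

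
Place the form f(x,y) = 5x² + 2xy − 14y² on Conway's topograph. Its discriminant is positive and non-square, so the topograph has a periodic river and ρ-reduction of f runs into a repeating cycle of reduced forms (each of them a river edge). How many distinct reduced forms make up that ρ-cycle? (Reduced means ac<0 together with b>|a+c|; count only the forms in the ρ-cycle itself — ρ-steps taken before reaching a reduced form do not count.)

D = 284, ⌊√D⌋ = 16
descent: ρ → (-14,-2,5)
descent: ρ → (5,12,-7)  [lands on river]
river: ρ → (-7,16,1)
river: ρ → (1,16,-7)
river: ρ → (-7,12,5)
river: ρ → (5,8,-11)
river: ρ → (-11,14,2)
river: ρ → (2,14,-11)
river: ρ → (-11,8,5)
ρ-cycle length = 8 (tail of 2 descent steps not counted)

8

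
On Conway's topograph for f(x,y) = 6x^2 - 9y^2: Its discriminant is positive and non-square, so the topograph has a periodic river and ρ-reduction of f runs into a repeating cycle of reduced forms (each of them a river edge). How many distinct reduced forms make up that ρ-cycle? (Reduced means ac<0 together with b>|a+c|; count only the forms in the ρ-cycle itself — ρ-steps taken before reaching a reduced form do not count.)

D = 216, ⌊√D⌋ = 14
descent: ρ → (-9,0,6)
descent: ρ → (6,12,-3)  [lands on river]
river: ρ → (-3,12,6)
ρ-cycle length = 2 (tail of 2 descent steps not counted)

2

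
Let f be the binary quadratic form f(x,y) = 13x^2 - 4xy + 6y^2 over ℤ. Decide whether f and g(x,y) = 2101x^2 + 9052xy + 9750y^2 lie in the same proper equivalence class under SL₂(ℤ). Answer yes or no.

D₁ = -296, D₂ = -296
f: flip: (13,-4,6)→(6,4,13)
f: reduced (well bottom): (6,4,13) with a≤c, −a<b≤a
g: translate: b→648 (≡9052 mod 4202), so (2101,9052,9750)→(2101,648,50)
g: flip: (2101,648,50)→(50,-648,2101)
g: translate: b→-48 (≡-648 mod 100), so (50,-648,2101)→(50,-48,13)
g: flip: (50,-48,13)→(13,48,50)
g: translate: b→-4 (≡48 mod 26), so (13,48,50)→(13,-4,6)
g: flip: (13,-4,6)→(6,4,13)
g: reduced (well bottom): (6,4,13) with a≤c, −a<b≤a
reduced forms (6, 4, 13) vs (6, 4, 13) ⇒ equivalent

yes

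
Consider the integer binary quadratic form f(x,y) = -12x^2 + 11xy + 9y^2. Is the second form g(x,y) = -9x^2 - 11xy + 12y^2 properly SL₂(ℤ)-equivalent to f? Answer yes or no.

D₁ = 553, D₂ = 553
river cycle of f (length 26): (9, 7, -14), (-14, 21, 2), (2, 23, -3), (-3, 19, 16), (16, 13, -6), (-6, 23, 1), (1, 23, -6), (-6, 13, 16), (16, 19, -3), (-3, 23, 2), … (16 more)
river cycle of g (length 26): (12, 11, -9), (-9, 7, 14), (14, 21, -2), (-2, 23, 3), (3, 19, -16), (-16, 13, 6), (6, 23, -1), (-1, 23, 6), (6, 13, -16), (-16, 19, 3), … (16 more)
cycles differ ⇒ inequivalent

no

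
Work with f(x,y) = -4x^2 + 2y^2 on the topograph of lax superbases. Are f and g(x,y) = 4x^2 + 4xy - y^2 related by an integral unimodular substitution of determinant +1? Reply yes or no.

D₁ = 32, D₂ = 32
river cycle of f (length 2): (2, 4, -2), (-2, 4, 2)
river cycle of g (length 2): (-1, 4, 4), (4, 4, -1)
cycles differ ⇒ inequivalent

no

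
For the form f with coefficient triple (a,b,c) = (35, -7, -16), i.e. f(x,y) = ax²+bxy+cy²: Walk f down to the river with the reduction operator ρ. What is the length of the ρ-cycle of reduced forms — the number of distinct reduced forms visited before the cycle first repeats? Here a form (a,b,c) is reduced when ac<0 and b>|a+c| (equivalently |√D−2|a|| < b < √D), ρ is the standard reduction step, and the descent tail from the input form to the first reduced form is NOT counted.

D = 2289, ⌊√D⌋ = 47
descent: ρ → (-16,39,12)  [lands on river]
river: ρ → (12,33,-25)
river: ρ → (-25,17,20)
river: ρ → (20,23,-22)
river: ρ → (-22,21,21)
river: ρ → (21,21,-22)
river: ρ → (-22,23,20)
river: ρ → (20,17,-25)
river: ρ → (-25,33,12)
river: ρ → (12,39,-16)
river: ρ → (-16,25,26)
river: ρ → (26,27,-15)
river: ρ → (-15,33,20)
river: ρ → (20,47,-1)
river: ρ → (-1,47,20)
river: ρ → (20,33,-15)
river: ρ → (-15,27,26)
river: ρ → (26,25,-16)
ρ-cycle length = 18 (tail of 1 descent step not counted)

18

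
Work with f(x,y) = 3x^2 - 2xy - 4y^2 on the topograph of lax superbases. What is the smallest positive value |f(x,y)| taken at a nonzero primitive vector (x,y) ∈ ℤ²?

descent: ρ → (-4,2,3)  [lands on river]
river: ρ → (3,4,-3)
river: ρ → (-3,2,4)
river: ρ → (4,6,-1)
river: ρ → (-1,6,4)
river: ρ → (4,2,-3)
river: ρ → (-3,4,3)
river: ρ → (3,2,-4)
river: ρ → (-4,6,1)
river: ρ → (1,6,-4)
closes: descent 1, river 10
min |a| on river = 1

1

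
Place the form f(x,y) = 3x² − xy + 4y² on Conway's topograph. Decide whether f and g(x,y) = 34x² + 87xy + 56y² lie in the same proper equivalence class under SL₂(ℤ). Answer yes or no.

D₁ = -47, D₂ = -47
f: reduced (well bottom): (3,-1,4) with a≤c, −a<b≤a
g: translate: b→19 (≡87 mod 68), so (34,87,56)→(34,19,3)
g: flip: (34,19,3)→(3,-19,34)
g: translate: b→-1 (≡-19 mod 6), so (3,-19,34)→(3,-1,4)
g: reduced (well bottom): (3,-1,4) with a≤c, −a<b≤a
reduced forms (3, -1, 4) vs (3, -1, 4) ⇒ equivalent

yes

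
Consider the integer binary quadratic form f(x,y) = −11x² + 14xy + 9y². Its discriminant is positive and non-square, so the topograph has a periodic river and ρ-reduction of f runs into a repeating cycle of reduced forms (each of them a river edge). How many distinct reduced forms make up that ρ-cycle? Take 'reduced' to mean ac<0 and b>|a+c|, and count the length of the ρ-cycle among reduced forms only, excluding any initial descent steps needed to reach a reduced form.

D = 592, ⌊√D⌋ = 24
river: ρ → (9,22,-3)
river: ρ → (-3,20,16)
river: ρ → (16,12,-7)
river: ρ → (-7,16,12)
river: ρ → (12,8,-11)
river: ρ → (-11,14,9)
ρ-cycle length = 6 (tail of 0 descent steps not counted)

6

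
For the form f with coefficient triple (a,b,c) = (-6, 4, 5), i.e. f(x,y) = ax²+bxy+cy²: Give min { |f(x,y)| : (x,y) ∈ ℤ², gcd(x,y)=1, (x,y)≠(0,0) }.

river: ρ → (5,6,-5)
river: ρ → (-5,4,6)
river: ρ → (6,8,-3)
river: ρ → (-3,10,3)
river: ρ → (3,8,-6)
river: ρ → (-6,4,5)
closes: descent 0, river 6
min |a| on river = 3

3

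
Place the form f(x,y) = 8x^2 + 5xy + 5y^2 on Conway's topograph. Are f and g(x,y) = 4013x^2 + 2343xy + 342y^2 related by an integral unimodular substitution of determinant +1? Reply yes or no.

D₁ = -135, D₂ = -135
f: flip: (8,5,5)→(5,-5,8)
f: translate: b→5 (≡-5 mod 10), so (5,-5,8)→(5,5,8)
f: reduced (well bottom): (5,5,8) with a≤c, −a<b≤a
g: flip: (4013,2343,342)→(342,-2343,4013)
g: translate: b→-291 (≡-2343 mod 684), so (342,-2343,4013)→(342,-291,62)
g: flip: (342,-291,62)→(62,291,342)
g: translate: b→43 (≡291 mod 124), so (62,291,342)→(62,43,8)
g: flip: (62,43,8)→(8,-43,62)
g: translate: b→5 (≡-43 mod 16), so (8,-43,62)→(8,5,5)
g: flip: (8,5,5)→(5,-5,8)
g: translate: b→5 (≡-5 mod 10), so (5,-5,8)→(5,5,8)
g: reduced (well bottom): (5,5,8) with a≤c, −a<b≤a
reduced forms (5, 5, 8) vs (5, 5, 8) ⇒ equivalent

yes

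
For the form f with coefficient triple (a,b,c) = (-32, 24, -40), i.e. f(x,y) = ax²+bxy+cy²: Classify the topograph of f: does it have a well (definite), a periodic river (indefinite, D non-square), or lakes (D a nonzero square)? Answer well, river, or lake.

D = b²−4ac = 24² − 4·(-32)·(-40) = -4544
D < 0 ⇒ definite ⇒ every region one sign ⇒ single well

well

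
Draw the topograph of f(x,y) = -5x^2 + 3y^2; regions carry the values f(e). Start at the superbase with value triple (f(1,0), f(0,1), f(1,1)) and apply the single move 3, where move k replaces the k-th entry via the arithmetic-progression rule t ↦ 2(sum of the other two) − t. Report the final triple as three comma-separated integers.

start (-5,3,-2) = (f(1,0),f(0,1),f(1,1))
replace slot 3: 2·((-5)+3) − (-2) = -2 → (-5,3,-2)

-5,3,-2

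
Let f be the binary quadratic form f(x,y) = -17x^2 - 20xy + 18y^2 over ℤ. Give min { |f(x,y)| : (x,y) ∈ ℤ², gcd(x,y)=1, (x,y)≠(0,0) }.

descent: ρ → (18,20,-17)  [lands on river]
river: ρ → (-17,14,21)
river: ρ → (21,28,-10)
river: ρ → (-10,32,15)
river: ρ → (15,28,-14)
river: ρ → (-14,28,15)
river: ρ → (15,32,-10)
river: ρ → (-10,28,21)
river: ρ → (21,14,-17)
river: ρ → (-17,20,18)
river: ρ → (18,16,-19)
river: ρ → (-19,22,15)
river: ρ → (15,38,-3)
river: ρ → (-3,40,2)
river: ρ → (2,40,-3)
river: ρ → (-3,38,15)
river: ρ → (15,22,-19)
river: ρ → (-19,16,18)
closes: descent 1, river 18
min |a| on river = 2

2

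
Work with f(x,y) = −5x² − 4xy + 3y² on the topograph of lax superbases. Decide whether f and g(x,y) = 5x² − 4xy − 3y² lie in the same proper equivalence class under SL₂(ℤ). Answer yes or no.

D₁ = 76, D₂ = 76
river cycle of f (length 6): (3, 4, -5), (-5, 6, 2), (2, 6, -5), (-5, 4, 3), (3, 8, -1), (-1, 8, 3)
river cycle of g (length 6): (-3, 4, 5), (5, 6, -2), (-2, 6, 5), (5, 4, -3), (-3, 8, 1), (1, 8, -3)
cycles differ ⇒ inequivalent

no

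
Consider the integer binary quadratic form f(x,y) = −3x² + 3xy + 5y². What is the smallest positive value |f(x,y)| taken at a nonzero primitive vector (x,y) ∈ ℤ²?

river: ρ → (5,7,-1)
river: ρ → (-1,7,5)
river: ρ → (5,3,-3)
river: ρ → (-3,3,5)
closes: descent 0, river 4
min |a| on river = 1

1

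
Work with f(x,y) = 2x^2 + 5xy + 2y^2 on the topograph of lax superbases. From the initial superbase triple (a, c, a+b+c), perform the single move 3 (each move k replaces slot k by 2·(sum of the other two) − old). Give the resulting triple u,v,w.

start (2,2,9) = (f(1,0),f(0,1),f(1,1))
replace slot 3: 2·(2+2) − 9 = -1 → (2,2,-1)

2,2,-1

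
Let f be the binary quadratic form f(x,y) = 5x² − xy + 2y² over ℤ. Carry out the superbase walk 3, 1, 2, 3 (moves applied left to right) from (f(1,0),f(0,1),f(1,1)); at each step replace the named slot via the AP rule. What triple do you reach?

start (5,2,6) = (f(1,0),f(0,1),f(1,1))
replace slot 3: 2·(5+2) − 6 = 8 → (5,2,8)
replace slot 1: 2·(2+8) − 5 = 15 → (15,2,8)
replace slot 2: 2·(15+8) − 2 = 44 → (15,44,8)
replace slot 3: 2·(15+44) − 8 = 110 → (15,44,110)

15,44,110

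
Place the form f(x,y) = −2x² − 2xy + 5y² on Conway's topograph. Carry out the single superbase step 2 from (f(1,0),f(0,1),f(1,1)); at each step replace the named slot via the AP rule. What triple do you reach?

start (-2,5,1) = (f(1,0),f(0,1),f(1,1))
replace slot 2: 2·((-2)+1) − 5 = -7 → (-2,-7,1)

-2,-7,1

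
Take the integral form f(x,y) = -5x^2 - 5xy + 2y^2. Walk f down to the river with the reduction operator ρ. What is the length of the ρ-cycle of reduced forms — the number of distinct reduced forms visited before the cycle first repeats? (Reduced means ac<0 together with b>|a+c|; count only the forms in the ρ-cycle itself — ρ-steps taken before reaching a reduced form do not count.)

D = 65, ⌊√D⌋ = 8
descent: ρ → (2,5,-5)  [lands on river]
river: ρ → (-5,5,2)
river: ρ → (2,7,-2)
river: ρ → (-2,5,5)
river: ρ → (5,5,-2)
river: ρ → (-2,7,2)
ρ-cycle length = 6 (tail of 1 descent step not counted)

6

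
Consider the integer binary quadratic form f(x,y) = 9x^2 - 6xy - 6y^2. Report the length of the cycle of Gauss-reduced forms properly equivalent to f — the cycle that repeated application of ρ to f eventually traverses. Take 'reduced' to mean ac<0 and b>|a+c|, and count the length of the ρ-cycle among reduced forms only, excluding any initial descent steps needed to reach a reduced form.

D = 252, ⌊√D⌋ = 15
descent: ρ → (-6,6,9)  [lands on river]
river: ρ → (9,12,-3)
river: ρ → (-3,12,9)
river: ρ → (9,6,-6)
ρ-cycle length = 4 (tail of 1 descent step not counted)

4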